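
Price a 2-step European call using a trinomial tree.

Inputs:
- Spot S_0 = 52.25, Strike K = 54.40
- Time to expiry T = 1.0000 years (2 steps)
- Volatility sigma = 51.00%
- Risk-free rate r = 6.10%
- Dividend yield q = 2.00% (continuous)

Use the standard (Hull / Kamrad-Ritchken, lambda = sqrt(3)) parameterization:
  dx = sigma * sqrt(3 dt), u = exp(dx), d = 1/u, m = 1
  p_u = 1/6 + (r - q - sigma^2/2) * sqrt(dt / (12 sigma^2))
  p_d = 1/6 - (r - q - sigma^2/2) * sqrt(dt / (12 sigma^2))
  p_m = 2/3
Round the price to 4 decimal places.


dt = T/N = 0.500000; dx = sigma*sqrt(3*dt) = 0.624620
u = exp(dx) = 1.867536; d = 1/u = 0.535465
p_u = 0.131025, p_m = 0.666667, p_d = 0.202308
Discount per step: exp(-r*dt) = 0.969960
Stock lattice S(k, j) with j the centered position index:
  k=0: S(0,+0) = 52.2500
  k=1: S(1,-1) = 27.9780; S(1,+0) = 52.2500; S(1,+1) = 97.5788
  k=2: S(2,-2) = 14.9813; S(2,-1) = 27.9780; S(2,+0) = 52.2500; S(2,+1) = 97.5788; S(2,+2) = 182.2318
Terminal payoffs V(N, j) = max(S_T - K, 0):
  V(2,-2) = 0.000000; V(2,-1) = 0.000000; V(2,+0) = 0.000000; V(2,+1) = 43.178753; V(2,+2) = 127.831829
Backward induction: V(k, j) = exp(-r*dt) * [p_u * V(k+1, j+1) + p_m * V(k+1, j) + p_d * V(k+1, j-1)]
  V(1,-1) = exp(-r*dt) * [p_u*0.000000 + p_m*0.000000 + p_d*0.000000] = 0.000000
  V(1,+0) = exp(-r*dt) * [p_u*43.178753 + p_m*0.000000 + p_d*0.000000] = 5.487547
  V(1,+1) = exp(-r*dt) * [p_u*127.831829 + p_m*43.178753 + p_d*0.000000] = 44.167148
  V(0,+0) = exp(-r*dt) * [p_u*44.167148 + p_m*5.487547 + p_d*0.000000] = 9.161630

Answer: Price = V(0,0) = 9.1616


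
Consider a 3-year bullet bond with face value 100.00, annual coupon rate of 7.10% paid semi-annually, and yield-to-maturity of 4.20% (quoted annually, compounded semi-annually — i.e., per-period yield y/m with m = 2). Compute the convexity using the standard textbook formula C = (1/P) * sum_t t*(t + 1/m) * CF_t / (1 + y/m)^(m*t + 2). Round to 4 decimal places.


Answer: Convexity = 9.0253

Derivation:
Coupon per period c = face * coupon_rate / m = 3.550000
Periods per year m = 2; per-period yield y/m = 0.021000
Number of cashflows N = 6
Cashflows (t years, CF_t, discount factor 1/(1+y/m)^(m*t), PV):
  t = 0.5000: CF_t = 3.550000, DF = 0.979432, PV = 3.476983
  t = 1.0000: CF_t = 3.550000, DF = 0.959287, PV = 3.405469
  t = 1.5000: CF_t = 3.550000, DF = 0.939556, PV = 3.335425
  t = 2.0000: CF_t = 3.550000, DF = 0.920231, PV = 3.266821
  t = 2.5000: CF_t = 3.550000, DF = 0.901304, PV = 3.199629
  t = 3.0000: CF_t = 103.550000, DF = 0.882766, PV = 91.410409
Price P = sum_t PV_t = 108.094736
Convexity numerator sum_t t*(t + 1/m) * CF_t / (1+y/m)^(m*t + 2):
  t = 0.5000: term = 1.667712
  t = 1.0000: term = 4.900232
  t = 1.5000: term = 9.598887
  t = 2.0000: term = 15.669095
  t = 2.5000: term = 23.020217
  t = 3.0000: term = 920.732484
Convexity = (1/P) * sum = 975.588628 / 108.094736 = 9.025311


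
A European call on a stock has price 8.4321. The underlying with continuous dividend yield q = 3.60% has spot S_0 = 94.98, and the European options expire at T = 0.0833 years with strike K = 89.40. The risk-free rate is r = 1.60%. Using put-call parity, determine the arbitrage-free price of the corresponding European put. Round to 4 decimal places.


Put-call parity: C - P = S_0 * exp(-qT) - K * exp(-rT).
S_0 * exp(-qT) = 94.9800 * 0.99700569 = 94.69560062
K * exp(-rT) = 89.4000 * 0.99866809 = 89.28092705
P = C - S*exp(-qT) + K*exp(-rT)
P = 8.4321 - 94.69560062 + 89.28092705 = 3.0174

Answer: Put price = 3.0174


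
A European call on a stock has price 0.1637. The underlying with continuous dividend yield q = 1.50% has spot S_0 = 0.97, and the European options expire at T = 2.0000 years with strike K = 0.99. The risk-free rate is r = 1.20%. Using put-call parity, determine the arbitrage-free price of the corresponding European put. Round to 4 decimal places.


Put-call parity: C - P = S_0 * exp(-qT) - K * exp(-rT).
S_0 * exp(-qT) = 0.9700 * 0.97044553 = 0.94133217
K * exp(-rT) = 0.9900 * 0.97628571 = 0.96652285
P = C - S*exp(-qT) + K*exp(-rT)
P = 0.1637 - 0.94133217 + 0.96652285 = 0.1889

Answer: Put price = 0.1889


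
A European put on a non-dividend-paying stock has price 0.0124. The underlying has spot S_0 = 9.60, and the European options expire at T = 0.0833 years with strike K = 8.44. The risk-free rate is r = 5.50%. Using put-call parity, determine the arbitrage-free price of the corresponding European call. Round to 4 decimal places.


Put-call parity: C - P = S_0 * exp(-qT) - K * exp(-rT).
S_0 * exp(-qT) = 9.6000 * 1.00000000 = 9.60000000
K * exp(-rT) = 8.4400 * 0.99542898 = 8.40142058
C = P + S*exp(-qT) - K*exp(-rT)
C = 0.0124 + 9.60000000 - 8.40142058 = 1.2110

Answer: Call price = 1.2110


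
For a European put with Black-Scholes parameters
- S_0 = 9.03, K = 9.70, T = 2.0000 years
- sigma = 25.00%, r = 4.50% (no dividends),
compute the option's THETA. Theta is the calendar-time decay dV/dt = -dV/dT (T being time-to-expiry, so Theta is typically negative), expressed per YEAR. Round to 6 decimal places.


d1 = 0.2288946566; d2 = -0.1246587340
phi(d1) = 0.3886271357; exp(-qT) = 1.0000000000; exp(-rT) = 0.9139311853
Theta = -S*exp(-qT)*phi(d1)*sigma/(2*sqrt(T)) + r*K*exp(-rT)*N(-d2) - q*S*exp(-qT)*N(-d1)
N(-d1) = 0.4094753969; N(-d2) = 0.5496031360; sqrt(T) = 1.4142135624
Term 1 = -9.0300 * 1.0000000000 * 0.3886271357 * 0.2500 / (2 * 1.4142135624) = -0.3101814967
Term 2 = 0.0450 * 9.7000 * 0.9139311853 * 0.5496031360 = 0.2192537080
Term 3 = 0 (no dividend yield, q = 0)
Theta = -0.3101814967 + (0.2192537080) + (0.0000000000) = -0.090928

Answer: Theta = -0.090928


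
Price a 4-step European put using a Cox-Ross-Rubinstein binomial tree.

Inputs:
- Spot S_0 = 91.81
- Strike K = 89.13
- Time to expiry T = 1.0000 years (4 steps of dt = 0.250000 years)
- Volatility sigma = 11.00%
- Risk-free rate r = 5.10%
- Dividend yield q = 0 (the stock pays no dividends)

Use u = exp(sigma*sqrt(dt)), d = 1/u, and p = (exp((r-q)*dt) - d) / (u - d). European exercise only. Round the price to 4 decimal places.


dt = T/N = 0.250000
u = exp(sigma*sqrt(dt)) = 1.056541; d = 1/u = 0.946485
p = (exp((r-q)*dt) - d) / (u - d) = 0.602846
Discount per step: exp(-r*dt) = 0.987331
Stock lattice S(k, i) with i counting down-moves:
  k=0: S(0,0) = 91.8100
  k=1: S(1,0) = 97.0010; S(1,1) = 86.8968
  k=2: S(2,0) = 102.4855; S(2,1) = 91.8100; S(2,2) = 82.2465
  k=3: S(3,0) = 108.2801; S(3,1) = 97.0010; S(3,2) = 86.8968; S(3,3) = 77.8451
  k=4: S(4,0) = 114.4023; S(4,1) = 102.4855; S(4,2) = 91.8100; S(4,3) = 82.2465; S(4,4) = 73.6793
Terminal payoffs V(N, i) = max(K - S_T, 0):
  V(4,0) = 0.000000; V(4,1) = 0.000000; V(4,2) = 0.000000; V(4,3) = 6.883468; V(4,4) = 15.450749
Backward induction: V(k, i) = exp(-r*dt) * [p * V(k+1, i) + (1-p) * V(k+1, i+1)].
  V(3,0) = exp(-r*dt) * [p*0.000000 + (1-p)*0.000000] = 0.000000
  V(3,1) = exp(-r*dt) * [p*0.000000 + (1-p)*0.000000] = 0.000000
  V(3,2) = exp(-r*dt) * [p*0.000000 + (1-p)*6.883468] = 2.699163
  V(3,3) = exp(-r*dt) * [p*6.883468 + (1-p)*15.450749] = 10.155685
  V(2,0) = exp(-r*dt) * [p*0.000000 + (1-p)*0.000000] = 0.000000
  V(2,1) = exp(-r*dt) * [p*0.000000 + (1-p)*2.699163] = 1.058403
  V(2,2) = exp(-r*dt) * [p*2.699163 + (1-p)*10.155685] = 5.588838
  V(1,0) = exp(-r*dt) * [p*0.000000 + (1-p)*1.058403] = 0.415024
  V(1,1) = exp(-r*dt) * [p*1.058403 + (1-p)*5.588838] = 2.821480
  V(0,0) = exp(-r*dt) * [p*0.415024 + (1-p)*2.821480] = 1.353392

Answer: Price = V(0,0) = 1.3534


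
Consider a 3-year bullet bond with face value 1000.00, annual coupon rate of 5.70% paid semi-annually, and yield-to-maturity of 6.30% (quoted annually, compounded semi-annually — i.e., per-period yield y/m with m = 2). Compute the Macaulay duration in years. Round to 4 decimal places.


Coupon per period c = face * coupon_rate / m = 28.500000
Periods per year m = 2; per-period yield y/m = 0.031500
Number of cashflows N = 6
Cashflows (t years, CF_t, discount factor 1/(1+y/m)^(m*t), PV):
  t = 0.5000: CF_t = 28.500000, DF = 0.969462, PV = 27.629666
  t = 1.0000: CF_t = 28.500000, DF = 0.939856, PV = 26.785909
  t = 1.5000: CF_t = 28.500000, DF = 0.911155, PV = 25.967920
  t = 2.0000: CF_t = 28.500000, DF = 0.883330, PV = 25.174910
  t = 2.5000: CF_t = 28.500000, DF = 0.856355, PV = 24.406118
  t = 3.0000: CF_t = 1028.500000, DF = 0.830204, PV = 853.864391
Price P = sum_t PV_t = 983.828913
Macaulay numerator sum_t t * PV_t:
  t * PV_t at t = 0.5000: 13.814833
  t * PV_t at t = 1.0000: 26.785909
  t * PV_t at t = 1.5000: 38.951880
  t * PV_t at t = 2.0000: 50.349820
  t * PV_t at t = 2.5000: 61.015294
  t * PV_t at t = 3.0000: 2561.593172
Macaulay duration D = (sum_t t * PV_t) / P = 2752.510908 / 983.828913 = 2.797754

Answer: Macaulay duration = 2.7978 years


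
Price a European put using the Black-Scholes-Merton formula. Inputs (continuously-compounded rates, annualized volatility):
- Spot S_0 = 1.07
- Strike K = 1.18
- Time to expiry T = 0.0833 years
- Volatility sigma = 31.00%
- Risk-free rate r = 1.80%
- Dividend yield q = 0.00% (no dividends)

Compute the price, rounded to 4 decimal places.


d1 = (ln(S/K) + (r - q + 0.5*sigma^2) * T) / (sigma * sqrt(T)) = -1.03221625
d2 = d1 - sigma * sqrt(T) = -1.12168764
exp(-rT) = 0.99850172; exp(-qT) = 1.00000000
P = K * exp(-rT) * N(-d2) - S_0 * exp(-qT) * N(-d1)
N(-d1) = 0.84901459; N(-d2) = 0.86900236
P = 1.1800 * 0.99850172 * 0.86900236 - 1.0700 * 1.00000000 * 0.84901459 = 0.1154

Answer: Price = 0.1154


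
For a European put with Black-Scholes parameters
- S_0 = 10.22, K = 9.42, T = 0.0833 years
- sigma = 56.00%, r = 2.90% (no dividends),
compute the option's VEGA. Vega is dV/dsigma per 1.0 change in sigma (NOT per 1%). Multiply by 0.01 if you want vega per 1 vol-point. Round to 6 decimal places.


d1 = 0.6000816199; d2 = 0.4384558794
phi(d1) = 0.3332082835; exp(-qT) = 1.0000000000; exp(-rT) = 0.9975872155
Vega = S * exp(-qT) * phi(d1) * sqrt(T) = 10.2200 * 1.0000000000 * 0.3332082835 * 0.2886173938 = 0.982854

Answer: Vega = 0.982854


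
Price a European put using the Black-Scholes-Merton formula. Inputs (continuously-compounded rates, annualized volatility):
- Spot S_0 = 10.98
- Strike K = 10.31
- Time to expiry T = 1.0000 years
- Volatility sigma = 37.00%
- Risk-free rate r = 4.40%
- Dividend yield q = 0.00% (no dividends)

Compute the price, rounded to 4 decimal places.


d1 = (ln(S/K) + (r - q + 0.5*sigma^2) * T) / (sigma * sqrt(T)) = 0.47408416
d2 = d1 - sigma * sqrt(T) = 0.10408416
exp(-rT) = 0.95695396; exp(-qT) = 1.00000000
P = K * exp(-rT) * N(-d2) - S_0 * exp(-qT) * N(-d1)
N(-d1) = 0.31771995; N(-d2) = 0.45855128
P = 10.3100 * 0.95695396 * 0.45855128 - 10.9800 * 1.00000000 * 0.31771995 = 1.0356

Answer: Price = 1.0356


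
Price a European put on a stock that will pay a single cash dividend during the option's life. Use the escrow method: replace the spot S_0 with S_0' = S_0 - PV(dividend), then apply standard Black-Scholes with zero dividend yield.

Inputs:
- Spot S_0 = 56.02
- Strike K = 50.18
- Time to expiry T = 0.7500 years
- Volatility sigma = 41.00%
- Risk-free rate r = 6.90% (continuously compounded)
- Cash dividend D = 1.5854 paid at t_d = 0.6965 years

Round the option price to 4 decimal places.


Answer: Price = 4.2718

Derivation:
PV(D) = D * exp(-r * t_d) = 1.5854 * 0.95307803 = 1.51100991
S_0' = S_0 - PV(D) = 56.0200 - 1.51100991 = 54.50899009
d1 = (ln(S_0'/K) + (r + sigma^2/2)*T) / (sigma*sqrt(T)) = 0.55633078
d2 = d1 - sigma*sqrt(T) = 0.20126037
exp(-rT) = 0.94956623
N(-d1) = 0.28899237; N(-d2) = 0.42024749
P = K * exp(-rT) * N(-d2) - S_0' * N(-d1) = 50.1800 * 0.94956623 * 0.42024749 - 54.50899009 * 0.28899237 = 4.2718


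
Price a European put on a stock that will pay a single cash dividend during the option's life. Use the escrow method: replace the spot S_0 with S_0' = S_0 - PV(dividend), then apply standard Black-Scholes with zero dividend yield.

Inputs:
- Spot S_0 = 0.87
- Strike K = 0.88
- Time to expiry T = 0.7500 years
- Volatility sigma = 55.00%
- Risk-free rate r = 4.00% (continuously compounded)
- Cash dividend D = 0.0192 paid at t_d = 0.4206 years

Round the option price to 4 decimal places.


Answer: Price = 0.1619

Derivation:
PV(D) = D * exp(-r * t_d) = 0.0192 * 0.98331673 = 0.01887968
S_0' = S_0 - PV(D) = 0.8700 - 0.01887968 = 0.85112032
d1 = (ln(S_0'/K) + (r + sigma^2/2)*T) / (sigma*sqrt(T)) = 0.23108517
d2 = d1 - sigma*sqrt(T) = -0.24522880
exp(-rT) = 0.97044553
N(-d1) = 0.40862432; N(-d2) = 0.59686036
P = K * exp(-rT) * N(-d2) - S_0' * N(-d1) = 0.8800 * 0.97044553 * 0.59686036 - 0.85112032 * 0.40862432 = 0.1619


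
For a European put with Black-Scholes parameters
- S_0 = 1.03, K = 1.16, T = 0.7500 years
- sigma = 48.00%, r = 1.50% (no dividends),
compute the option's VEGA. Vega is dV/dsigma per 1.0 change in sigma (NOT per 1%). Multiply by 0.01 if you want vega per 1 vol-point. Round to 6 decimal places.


d1 = -0.0510262237; d2 = -0.4667184175
phi(d1) = 0.3984232602; exp(-qT) = 1.0000000000; exp(-rT) = 0.9888130446
Vega = S * exp(-qT) * phi(d1) * sqrt(T) = 1.0300 * 1.0000000000 * 0.3984232602 * 0.8660254038 = 0.355396

Answer: Vega = 0.355396


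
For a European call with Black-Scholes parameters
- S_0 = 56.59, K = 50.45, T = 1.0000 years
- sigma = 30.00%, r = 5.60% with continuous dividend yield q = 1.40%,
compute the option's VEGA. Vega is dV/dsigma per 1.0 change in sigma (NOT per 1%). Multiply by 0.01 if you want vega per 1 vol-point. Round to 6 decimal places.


d1 = 0.6728318145; d2 = 0.3728318145
phi(d1) = 0.3181316912; exp(-qT) = 0.9860975443; exp(-rT) = 0.9455391359
Vega = S * exp(-qT) * phi(d1) * sqrt(T) = 56.5900 * 0.9860975443 * 0.3181316912 * 1.0000000000 = 17.752785

Answer: Vega = 17.752785


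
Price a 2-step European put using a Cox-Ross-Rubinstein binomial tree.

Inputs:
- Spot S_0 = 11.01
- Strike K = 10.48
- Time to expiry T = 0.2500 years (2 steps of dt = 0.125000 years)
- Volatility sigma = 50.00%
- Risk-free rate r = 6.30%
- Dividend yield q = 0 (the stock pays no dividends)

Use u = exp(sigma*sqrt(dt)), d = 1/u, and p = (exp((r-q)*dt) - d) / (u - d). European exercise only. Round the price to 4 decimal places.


dt = T/N = 0.125000
u = exp(sigma*sqrt(dt)) = 1.193365; d = 1/u = 0.837967
p = (exp((r-q)*dt) - d) / (u - d) = 0.478166
Discount per step: exp(-r*dt) = 0.992156
Stock lattice S(k, i) with i counting down-moves:
  k=0: S(0,0) = 11.0100
  k=1: S(1,0) = 13.1389; S(1,1) = 9.2260
  k=2: S(2,0) = 15.6796; S(2,1) = 11.0100; S(2,2) = 7.7311
Terminal payoffs V(N, i) = max(K - S_T, 0):
  V(2,0) = 0.000000; V(2,1) = 0.000000; V(2,2) = 2.748905
Backward induction: V(k, i) = exp(-r*dt) * [p * V(k+1, i) + (1-p) * V(k+1, i+1)].
  V(1,0) = exp(-r*dt) * [p*0.000000 + (1-p)*0.000000] = 0.000000
  V(1,1) = exp(-r*dt) * [p*0.000000 + (1-p)*2.748905] = 1.423219
  V(0,0) = exp(-r*dt) * [p*0.000000 + (1-p)*1.423219] = 0.736858

Answer: Price = V(0,0) = 0.7369


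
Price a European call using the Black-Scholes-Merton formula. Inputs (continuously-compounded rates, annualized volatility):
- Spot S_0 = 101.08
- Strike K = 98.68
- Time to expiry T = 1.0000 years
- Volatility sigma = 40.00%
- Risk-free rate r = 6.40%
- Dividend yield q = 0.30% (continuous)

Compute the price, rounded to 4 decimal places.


d1 = (ln(S/K) + (r - q + 0.5*sigma^2) * T) / (sigma * sqrt(T)) = 0.41257498
d2 = d1 - sigma * sqrt(T) = 0.01257498
exp(-rT) = 0.93800500; exp(-qT) = 0.99700450
C = S_0 * exp(-qT) * N(d1) - K * exp(-rT) * N(d2)
N(d1) = 0.66004098; N(d2) = 0.50501656
C = 101.0800 * 0.99700450 * 0.66004098 - 98.6800 * 0.93800500 * 0.50501656 = 19.7716

Answer: Price = 19.7716


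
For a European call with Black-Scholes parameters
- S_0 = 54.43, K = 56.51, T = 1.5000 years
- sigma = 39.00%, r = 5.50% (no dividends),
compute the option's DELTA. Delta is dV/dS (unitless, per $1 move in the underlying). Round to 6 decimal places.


d1 = 0.3330319111; d2 = -0.1446185887
phi(d1) = 0.3774211297; exp(-qT) = 1.0000000000; exp(-rT) = 0.9208114379
N(d1) = 0.6304449024
Delta = exp(-qT) * N(d1) = 1.0000000000 * 0.6304449024 = 0.630445

Answer: Delta = 0.630445


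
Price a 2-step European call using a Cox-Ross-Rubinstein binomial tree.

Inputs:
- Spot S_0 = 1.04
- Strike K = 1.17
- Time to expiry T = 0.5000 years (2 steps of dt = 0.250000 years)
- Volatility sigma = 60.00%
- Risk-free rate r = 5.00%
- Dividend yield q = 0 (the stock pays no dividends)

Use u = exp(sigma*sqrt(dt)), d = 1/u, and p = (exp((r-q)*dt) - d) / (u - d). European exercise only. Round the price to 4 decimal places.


dt = T/N = 0.250000
u = exp(sigma*sqrt(dt)) = 1.349859; d = 1/u = 0.740818
p = (exp((r-q)*dt) - d) / (u - d) = 0.446210
Discount per step: exp(-r*dt) = 0.987578
Stock lattice S(k, i) with i counting down-moves:
  k=0: S(0,0) = 1.0400
  k=1: S(1,0) = 1.4039; S(1,1) = 0.7705
  k=2: S(2,0) = 1.8950; S(2,1) = 1.0400; S(2,2) = 0.5708
Terminal payoffs V(N, i) = max(S_T - K, 0):
  V(2,0) = 0.725004; V(2,1) = 0.000000; V(2,2) = 0.000000
Backward induction: V(k, i) = exp(-r*dt) * [p * V(k+1, i) + (1-p) * V(k+1, i+1)].
  V(1,0) = exp(-r*dt) * [p*0.725004 + (1-p)*0.000000] = 0.319485
  V(1,1) = exp(-r*dt) * [p*0.000000 + (1-p)*0.000000] = 0.000000
  V(0,0) = exp(-r*dt) * [p*0.319485 + (1-p)*0.000000] = 0.140787

Answer: Price = V(0,0) = 0.1408


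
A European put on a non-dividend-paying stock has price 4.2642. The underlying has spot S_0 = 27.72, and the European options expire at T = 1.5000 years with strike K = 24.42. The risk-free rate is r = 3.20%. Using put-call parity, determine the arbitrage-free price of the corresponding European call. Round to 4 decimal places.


Answer: Call price = 8.7087

Derivation:
Put-call parity: C - P = S_0 * exp(-qT) - K * exp(-rT).
S_0 * exp(-qT) = 27.7200 * 1.00000000 = 27.72000000
K * exp(-rT) = 24.4200 * 0.95313379 = 23.27552708
C = P + S*exp(-qT) - K*exp(-rT)
C = 4.2642 + 27.72000000 - 23.27552708 = 8.7087


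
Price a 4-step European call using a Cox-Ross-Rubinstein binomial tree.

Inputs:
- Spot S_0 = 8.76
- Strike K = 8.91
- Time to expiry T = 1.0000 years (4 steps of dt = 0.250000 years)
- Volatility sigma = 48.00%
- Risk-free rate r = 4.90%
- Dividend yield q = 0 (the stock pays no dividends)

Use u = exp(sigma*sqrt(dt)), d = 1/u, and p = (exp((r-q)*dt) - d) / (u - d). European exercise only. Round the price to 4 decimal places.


Answer: Price = V(0,0) = 1.7042

Derivation:
dt = T/N = 0.250000
u = exp(sigma*sqrt(dt)) = 1.271249; d = 1/u = 0.786628
p = (exp((r-q)*dt) - d) / (u - d) = 0.465719
Discount per step: exp(-r*dt) = 0.987825
Stock lattice S(k, i) with i counting down-moves:
  k=0: S(0,0) = 8.7600
  k=1: S(1,0) = 11.1361; S(1,1) = 6.8909
  k=2: S(2,0) = 14.1568; S(2,1) = 8.7600; S(2,2) = 5.4205
  k=3: S(3,0) = 17.9968; S(3,1) = 11.1361; S(3,2) = 6.8909; S(3,3) = 4.2639
  k=4: S(4,0) = 22.8785; S(4,1) = 14.1568; S(4,2) = 8.7600; S(4,3) = 5.4205; S(4,4) = 3.3541
Terminal payoffs V(N, i) = max(S_T - K, 0):
  V(4,0) = 13.968461; V(4,1) = 5.246812; V(4,2) = 0.000000; V(4,3) = 0.000000; V(4,4) = 0.000000
Backward induction: V(k, i) = exp(-r*dt) * [p * V(k+1, i) + (1-p) * V(k+1, i+1)].
  V(3,0) = exp(-r*dt) * [p*13.968461 + (1-p)*5.246812] = 9.195317
  V(3,1) = exp(-r*dt) * [p*5.246812 + (1-p)*0.000000] = 2.413791
  V(3,2) = exp(-r*dt) * [p*0.000000 + (1-p)*0.000000] = 0.000000
  V(3,3) = exp(-r*dt) * [p*0.000000 + (1-p)*0.000000] = 0.000000
  V(2,0) = exp(-r*dt) * [p*9.195317 + (1-p)*2.413791] = 5.504236
  V(2,1) = exp(-r*dt) * [p*2.413791 + (1-p)*0.000000] = 1.110462
  V(2,2) = exp(-r*dt) * [p*0.000000 + (1-p)*0.000000] = 0.000000
  V(1,0) = exp(-r*dt) * [p*5.504236 + (1-p)*1.110462] = 3.118293
  V(1,1) = exp(-r*dt) * [p*1.110462 + (1-p)*0.000000] = 0.510867
  V(0,0) = exp(-r*dt) * [p*3.118293 + (1-p)*0.510867] = 1.704191


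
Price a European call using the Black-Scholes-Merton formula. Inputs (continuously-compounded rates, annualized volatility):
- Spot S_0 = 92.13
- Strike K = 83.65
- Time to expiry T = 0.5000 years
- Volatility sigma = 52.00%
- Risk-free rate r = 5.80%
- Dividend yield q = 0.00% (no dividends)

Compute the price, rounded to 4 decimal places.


d1 = (ln(S/K) + (r - q + 0.5*sigma^2) * T) / (sigma * sqrt(T)) = 0.52532376
d2 = d1 - sigma * sqrt(T) = 0.15762823
exp(-rT) = 0.97141646; exp(-qT) = 1.00000000
C = S_0 * exp(-qT) * N(d1) - K * exp(-rT) * N(d2)
N(d1) = 0.70032093; N(d2) = 0.56262512
C = 92.1300 * 1.00000000 * 0.70032093 - 83.6500 * 0.97141646 * 0.56262512 = 18.8022

Answer: Price = 18.8022


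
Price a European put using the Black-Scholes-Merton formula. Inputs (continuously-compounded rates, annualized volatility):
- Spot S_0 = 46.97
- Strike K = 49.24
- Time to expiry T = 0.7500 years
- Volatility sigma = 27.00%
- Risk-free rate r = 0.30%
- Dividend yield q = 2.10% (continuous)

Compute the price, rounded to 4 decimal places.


d1 = (ln(S/K) + (r - q + 0.5*sigma^2) * T) / (sigma * sqrt(T)) = -0.14266839
d2 = d1 - sigma * sqrt(T) = -0.37649525
exp(-rT) = 0.99775253; exp(-qT) = 0.98437338
P = K * exp(-rT) * N(-d2) - S_0 * exp(-qT) * N(-d1)
N(-d1) = 0.55672396; N(-d2) = 0.64672563
P = 49.2400 * 0.99775253 * 0.64672563 - 46.9700 * 0.98437338 * 0.55672396 = 6.0325

Answer: Price = 6.0325


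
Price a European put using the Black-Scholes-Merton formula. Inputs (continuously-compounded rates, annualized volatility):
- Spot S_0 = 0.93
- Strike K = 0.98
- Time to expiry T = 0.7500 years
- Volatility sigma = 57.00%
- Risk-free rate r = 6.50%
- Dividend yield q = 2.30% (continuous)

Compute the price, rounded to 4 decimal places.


Answer: Price = 0.1899

Derivation:
d1 = (ln(S/K) + (r - q + 0.5*sigma^2) * T) / (sigma * sqrt(T)) = 0.20454307
d2 = d1 - sigma * sqrt(T) = -0.28909141
exp(-rT) = 0.95241920; exp(-qT) = 0.98289793
P = K * exp(-rT) * N(-d2) - S_0 * exp(-qT) * N(-d1)
N(-d1) = 0.41896457; N(-d2) = 0.61374428
P = 0.9800 * 0.95241920 * 0.61374428 - 0.9300 * 0.98289793 * 0.41896457 = 0.1899


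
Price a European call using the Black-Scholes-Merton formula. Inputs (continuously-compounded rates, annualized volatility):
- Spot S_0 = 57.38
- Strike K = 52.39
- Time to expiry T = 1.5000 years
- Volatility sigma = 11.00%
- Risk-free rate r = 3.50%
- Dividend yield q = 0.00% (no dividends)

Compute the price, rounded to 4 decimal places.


Answer: Price = 8.1976

Derivation:
d1 = (ln(S/K) + (r - q + 0.5*sigma^2) * T) / (sigma * sqrt(T)) = 1.13236999
d2 = d1 - sigma * sqrt(T) = 0.99764805
exp(-rT) = 0.94885432; exp(-qT) = 1.00000000
C = S_0 * exp(-qT) * N(d1) - K * exp(-rT) * N(d2)
N(d1) = 0.87126054; N(d2) = 0.84077497
C = 57.3800 * 1.00000000 * 0.87126054 - 52.3900 * 0.94885432 * 0.84077497 = 8.1976


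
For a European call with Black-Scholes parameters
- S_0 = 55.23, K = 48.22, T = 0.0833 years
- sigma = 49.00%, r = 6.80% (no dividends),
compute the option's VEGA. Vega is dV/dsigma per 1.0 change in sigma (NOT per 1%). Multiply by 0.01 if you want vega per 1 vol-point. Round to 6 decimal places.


Answer: Vega = 3.585499

Derivation:
d1 = 1.0705294531; d2 = 0.9291069301
phi(d1) = 0.2249324401; exp(-qT) = 1.0000000000; exp(-rT) = 0.9943516125
Vega = S * exp(-qT) * phi(d1) * sqrt(T) = 55.2300 * 1.0000000000 * 0.2249324401 * 0.2886173938 = 3.585499


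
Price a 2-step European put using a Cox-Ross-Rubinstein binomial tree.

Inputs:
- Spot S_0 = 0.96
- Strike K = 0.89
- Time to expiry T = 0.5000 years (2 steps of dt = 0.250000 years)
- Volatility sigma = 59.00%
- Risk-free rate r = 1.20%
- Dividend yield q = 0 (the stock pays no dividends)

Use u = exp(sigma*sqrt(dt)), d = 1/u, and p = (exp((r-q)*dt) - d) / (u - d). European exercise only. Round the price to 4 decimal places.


dt = T/N = 0.250000
u = exp(sigma*sqrt(dt)) = 1.343126; d = 1/u = 0.744532
p = (exp((r-q)*dt) - d) / (u - d) = 0.431799
Discount per step: exp(-r*dt) = 0.997004
Stock lattice S(k, i) with i counting down-moves:
  k=0: S(0,0) = 0.9600
  k=1: S(1,0) = 1.2894; S(1,1) = 0.7148
  k=2: S(2,0) = 1.7318; S(2,1) = 0.9600; S(2,2) = 0.5322
Terminal payoffs V(N, i) = max(K - S_T, 0):
  V(2,0) = 0.000000; V(2,1) = 0.000000; V(2,2) = 0.357846
Backward induction: V(k, i) = exp(-r*dt) * [p * V(k+1, i) + (1-p) * V(k+1, i+1)].
  V(1,0) = exp(-r*dt) * [p*0.000000 + (1-p)*0.000000] = 0.000000
  V(1,1) = exp(-r*dt) * [p*0.000000 + (1-p)*0.357846] = 0.202719
  V(0,0) = exp(-r*dt) * [p*0.000000 + (1-p)*0.202719] = 0.114840

Answer: Price = V(0,0) = 0.1148


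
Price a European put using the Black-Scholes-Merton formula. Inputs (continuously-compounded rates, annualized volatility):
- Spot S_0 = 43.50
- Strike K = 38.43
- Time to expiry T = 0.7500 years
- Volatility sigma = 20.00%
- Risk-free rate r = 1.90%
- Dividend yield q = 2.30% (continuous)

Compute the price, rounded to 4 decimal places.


Answer: Price = 0.9970

Derivation:
d1 = (ln(S/K) + (r - q + 0.5*sigma^2) * T) / (sigma * sqrt(T)) = 0.78474911
d2 = d1 - sigma * sqrt(T) = 0.61154403
exp(-rT) = 0.98585105; exp(-qT) = 0.98289793
P = K * exp(-rT) * N(-d2) - S_0 * exp(-qT) * N(-d1)
N(-d1) = 0.21630034; N(-d2) = 0.27041974
P = 38.4300 * 0.98585105 * 0.27041974 - 43.5000 * 0.98289793 * 0.21630034 = 0.9970


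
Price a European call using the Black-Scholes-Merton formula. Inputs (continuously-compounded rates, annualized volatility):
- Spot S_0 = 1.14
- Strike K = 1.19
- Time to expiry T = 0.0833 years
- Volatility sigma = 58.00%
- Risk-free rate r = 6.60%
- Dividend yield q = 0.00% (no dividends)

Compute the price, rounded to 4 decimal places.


d1 = (ln(S/K) + (r - q + 0.5*sigma^2) * T) / (sigma * sqrt(T)) = -0.13988323
d2 = d1 - sigma * sqrt(T) = -0.30728131
exp(-rT) = 0.99451729; exp(-qT) = 1.00000000
C = S_0 * exp(-qT) * N(d1) - K * exp(-rT) * N(d2)
N(d1) = 0.44437613; N(d2) = 0.37931463
C = 1.1400 * 1.00000000 * 0.44437613 - 1.1900 * 0.99451729 * 0.37931463 = 0.0577

Answer: Price = 0.0577


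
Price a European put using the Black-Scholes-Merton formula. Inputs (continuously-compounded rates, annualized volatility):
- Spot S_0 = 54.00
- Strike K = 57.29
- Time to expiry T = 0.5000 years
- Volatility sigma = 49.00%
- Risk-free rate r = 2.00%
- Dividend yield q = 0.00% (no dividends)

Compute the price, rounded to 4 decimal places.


d1 = (ln(S/K) + (r - q + 0.5*sigma^2) * T) / (sigma * sqrt(T)) = 0.03140985
d2 = d1 - sigma * sqrt(T) = -0.31507247
exp(-rT) = 0.99004983; exp(-qT) = 1.00000000
P = K * exp(-rT) * N(-d2) - S_0 * exp(-qT) * N(-d1)
N(-d1) = 0.48747134; N(-d2) = 0.62364669
P = 57.2900 * 0.99004983 * 0.62364669 - 54.0000 * 1.00000000 * 0.48747134 = 9.0498

Answer: Price = 9.0498


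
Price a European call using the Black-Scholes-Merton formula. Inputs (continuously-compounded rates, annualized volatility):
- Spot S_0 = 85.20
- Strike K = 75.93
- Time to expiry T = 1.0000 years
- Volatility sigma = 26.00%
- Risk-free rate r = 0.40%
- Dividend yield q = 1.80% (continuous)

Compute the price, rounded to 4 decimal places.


d1 = (ln(S/K) + (r - q + 0.5*sigma^2) * T) / (sigma * sqrt(T)) = 0.51919066
d2 = d1 - sigma * sqrt(T) = 0.25919066
exp(-rT) = 0.99600799; exp(-qT) = 0.98216103
C = S_0 * exp(-qT) * N(d1) - K * exp(-rT) * N(d2)
N(d1) = 0.69818610; N(d2) = 0.60225593
C = 85.2000 * 0.98216103 * 0.69818610 - 75.9300 * 0.99600799 * 0.60225593 = 12.8776

Answer: Price = 12.8776


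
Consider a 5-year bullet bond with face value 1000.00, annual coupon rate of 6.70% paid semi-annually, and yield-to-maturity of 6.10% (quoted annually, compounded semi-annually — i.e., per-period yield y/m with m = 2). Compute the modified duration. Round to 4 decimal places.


Answer: Modified duration = 4.2118

Derivation:
Coupon per period c = face * coupon_rate / m = 33.500000
Periods per year m = 2; per-period yield y/m = 0.030500
Number of cashflows N = 10
Cashflows (t years, CF_t, discount factor 1/(1+y/m)^(m*t), PV):
  t = 0.5000: CF_t = 33.500000, DF = 0.970403, PV = 32.508491
  t = 1.0000: CF_t = 33.500000, DF = 0.941681, PV = 31.546328
  t = 1.5000: CF_t = 33.500000, DF = 0.913810, PV = 30.612642
  t = 2.0000: CF_t = 33.500000, DF = 0.886764, PV = 29.706591
  t = 2.5000: CF_t = 33.500000, DF = 0.860518, PV = 28.827357
  t = 3.0000: CF_t = 33.500000, DF = 0.835049, PV = 27.974146
  t = 3.5000: CF_t = 33.500000, DF = 0.810334, PV = 27.146187
  t = 4.0000: CF_t = 33.500000, DF = 0.786350, PV = 26.342733
  t = 4.5000: CF_t = 33.500000, DF = 0.763076, PV = 25.563060
  t = 5.0000: CF_t = 1033.500000, DF = 0.740491, PV = 765.297897
Price P = sum_t PV_t = 1025.525433
First compute Macaulay numerator sum_t t * PV_t:
  t * PV_t at t = 0.5000: 16.254246
  t * PV_t at t = 1.0000: 31.546328
  t * PV_t at t = 1.5000: 45.918964
  t * PV_t at t = 2.0000: 59.413183
  t * PV_t at t = 2.5000: 72.068392
  t * PV_t at t = 3.0000: 83.922437
  t * PV_t at t = 3.5000: 95.011654
  t * PV_t at t = 4.0000: 105.370934
  t * PV_t at t = 4.5000: 115.033771
  t * PV_t at t = 5.0000: 3826.489484
Macaulay duration D = 4451.029392 / 1025.525433 = 4.340243
Modified duration = D / (1 + y/m) = 4.340243 / (1 + 0.030500) = 4.211783


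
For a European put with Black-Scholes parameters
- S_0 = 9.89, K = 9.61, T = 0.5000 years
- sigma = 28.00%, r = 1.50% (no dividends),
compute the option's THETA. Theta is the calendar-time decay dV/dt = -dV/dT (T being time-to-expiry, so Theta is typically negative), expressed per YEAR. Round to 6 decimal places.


Answer: Theta = -0.683989

Derivation:
d1 = 0.2819331845; d2 = 0.0839432858
phi(d1) = 0.3833979890; exp(-qT) = 1.0000000000; exp(-rT) = 0.9925280548
Theta = -S*exp(-qT)*phi(d1)*sigma/(2*sqrt(T)) + r*K*exp(-rT)*N(-d2) - q*S*exp(-qT)*N(-d1)
N(-d1) = 0.3889973718; N(-d2) = 0.4665507620; sqrt(T) = 0.7071067812
Term 1 = -9.8900 * 1.0000000000 * 0.3833979890 * 0.2800 / (2 * 0.7071067812) = -0.7507393080
Term 2 = 0.0150 * 9.6100 * 0.9925280548 * 0.4665507620 = 0.0667507794
Term 3 = 0 (no dividend yield, q = 0)
Theta = -0.7507393080 + (0.0667507794) + (0.0000000000) = -0.683989


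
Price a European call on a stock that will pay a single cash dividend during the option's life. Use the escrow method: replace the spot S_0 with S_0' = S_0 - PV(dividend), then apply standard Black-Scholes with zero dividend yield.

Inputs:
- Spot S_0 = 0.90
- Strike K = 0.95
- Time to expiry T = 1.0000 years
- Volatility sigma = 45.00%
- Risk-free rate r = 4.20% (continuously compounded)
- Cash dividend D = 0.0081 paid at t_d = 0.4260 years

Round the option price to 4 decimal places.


Answer: Price = 0.1512

Derivation:
PV(D) = D * exp(-r * t_d) = 0.0081 * 0.98226711 = 0.00795636
S_0' = S_0 - PV(D) = 0.9000 - 0.00795636 = 0.89204364
d1 = (ln(S_0'/K) + (r + sigma^2/2)*T) / (sigma*sqrt(T)) = 0.17845126
d2 = d1 - sigma*sqrt(T) = -0.27154874
exp(-rT) = 0.95886978
N(d1) = 0.57081570; N(d2) = 0.39298451
C = S_0' * N(d1) - K * exp(-rT) * N(d2) = 0.89204364 * 0.57081570 - 0.9500 * 0.95886978 * 0.39298451 = 0.1512


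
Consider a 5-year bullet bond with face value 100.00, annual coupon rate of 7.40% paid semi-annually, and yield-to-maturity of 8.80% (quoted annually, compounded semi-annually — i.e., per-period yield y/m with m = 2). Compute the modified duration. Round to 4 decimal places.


Answer: Modified duration = 4.0650

Derivation:
Coupon per period c = face * coupon_rate / m = 3.700000
Periods per year m = 2; per-period yield y/m = 0.044000
Number of cashflows N = 10
Cashflows (t years, CF_t, discount factor 1/(1+y/m)^(m*t), PV):
  t = 0.5000: CF_t = 3.700000, DF = 0.957854, PV = 3.544061
  t = 1.0000: CF_t = 3.700000, DF = 0.917485, PV = 3.394695
  t = 1.5000: CF_t = 3.700000, DF = 0.878817, PV = 3.251623
  t = 2.0000: CF_t = 3.700000, DF = 0.841779, PV = 3.114582
  t = 2.5000: CF_t = 3.700000, DF = 0.806302, PV = 2.983316
  t = 3.0000: CF_t = 3.700000, DF = 0.772320, PV = 2.857582
  t = 3.5000: CF_t = 3.700000, DF = 0.739770, PV = 2.737148
  t = 4.0000: CF_t = 3.700000, DF = 0.708592, PV = 2.621789
  t = 4.5000: CF_t = 3.700000, DF = 0.678728, PV = 2.511292
  t = 5.0000: CF_t = 103.700000, DF = 0.650122, PV = 67.417675
Price P = sum_t PV_t = 94.433763
First compute Macaulay numerator sum_t t * PV_t:
  t * PV_t at t = 0.5000: 1.772031
  t * PV_t at t = 1.0000: 3.394695
  t * PV_t at t = 1.5000: 4.877435
  t * PV_t at t = 2.0000: 6.229163
  t * PV_t at t = 2.5000: 7.458290
  t * PV_t at t = 3.0000: 8.572747
  t * PV_t at t = 3.5000: 9.580017
  t * PV_t at t = 4.0000: 10.487156
  t * PV_t at t = 4.5000: 11.300815
  t * PV_t at t = 5.0000: 337.088374
Macaulay duration D = 400.760721 / 94.433763 = 4.243829
Modified duration = D / (1 + y/m) = 4.243829 / (1 + 0.044000) = 4.064970


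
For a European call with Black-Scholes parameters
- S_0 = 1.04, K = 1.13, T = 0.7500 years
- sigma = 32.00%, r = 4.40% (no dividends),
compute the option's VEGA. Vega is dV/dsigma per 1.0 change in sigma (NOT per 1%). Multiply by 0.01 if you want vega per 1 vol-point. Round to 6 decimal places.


Answer: Vega = 0.358999

Derivation:
d1 = -0.0418467790; d2 = -0.3189749082
phi(d1) = 0.3985931288; exp(-qT) = 1.0000000000; exp(-rT) = 0.9675385596
Vega = S * exp(-qT) * phi(d1) * sqrt(T) = 1.0400 * 1.0000000000 * 0.3985931288 * 0.8660254038 = 0.358999


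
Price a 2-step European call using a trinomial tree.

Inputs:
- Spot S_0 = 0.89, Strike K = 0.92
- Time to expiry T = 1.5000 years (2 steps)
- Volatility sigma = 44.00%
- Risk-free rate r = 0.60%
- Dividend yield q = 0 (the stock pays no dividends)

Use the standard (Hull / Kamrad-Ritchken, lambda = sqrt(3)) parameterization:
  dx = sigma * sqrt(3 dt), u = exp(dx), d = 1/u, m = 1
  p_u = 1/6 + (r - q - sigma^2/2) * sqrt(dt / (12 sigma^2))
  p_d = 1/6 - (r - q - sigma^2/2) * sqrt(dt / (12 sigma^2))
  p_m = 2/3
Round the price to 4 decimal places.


dt = T/N = 0.750000; dx = sigma*sqrt(3*dt) = 0.660000
u = exp(dx) = 1.934792; d = 1/u = 0.516851
p_u = 0.115076, p_m = 0.666667, p_d = 0.218258
Discount per step: exp(-r*dt) = 0.995510
Stock lattice S(k, j) with j the centered position index:
  k=0: S(0,+0) = 0.8900
  k=1: S(1,-1) = 0.4600; S(1,+0) = 0.8900; S(1,+1) = 1.7220
  k=2: S(2,-2) = 0.2378; S(2,-1) = 0.4600; S(2,+0) = 0.8900; S(2,+1) = 1.7220; S(2,+2) = 3.3316
Terminal payoffs V(N, j) = max(S_T - K, 0):
  V(2,-2) = 0.000000; V(2,-1) = 0.000000; V(2,+0) = 0.000000; V(2,+1) = 0.801965; V(2,+2) = 2.411645
Backward induction: V(k, j) = exp(-r*dt) * [p_u * V(k+1, j+1) + p_m * V(k+1, j) + p_d * V(k+1, j-1)]
  V(1,-1) = exp(-r*dt) * [p_u*0.000000 + p_m*0.000000 + p_d*0.000000] = 0.000000
  V(1,+0) = exp(-r*dt) * [p_u*0.801965 + p_m*0.000000 + p_d*0.000000] = 0.091872
  V(1,+1) = exp(-r*dt) * [p_u*2.411645 + p_m*0.801965 + p_d*0.000000] = 0.808519
  V(0,+0) = exp(-r*dt) * [p_u*0.808519 + p_m*0.091872 + p_d*0.000000] = 0.153596

Answer: Price = V(0,0) = 0.1536


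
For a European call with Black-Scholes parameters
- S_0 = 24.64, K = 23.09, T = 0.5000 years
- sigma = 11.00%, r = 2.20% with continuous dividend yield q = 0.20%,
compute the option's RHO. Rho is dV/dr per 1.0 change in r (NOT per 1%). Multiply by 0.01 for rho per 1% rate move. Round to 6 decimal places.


Answer: Rho = 9.392015

Derivation:
d1 = 1.0027611796; d2 = 0.9249794336
phi(d1) = 0.2413026016; exp(-qT) = 0.9990004998; exp(-rT) = 0.9890602788
N(d2) = 0.8225116972
Rho = K*T*exp(-rT)*N(d2) = 23.0900 * 0.5000 * 0.9890602788 * 0.8225116972 = 9.392015


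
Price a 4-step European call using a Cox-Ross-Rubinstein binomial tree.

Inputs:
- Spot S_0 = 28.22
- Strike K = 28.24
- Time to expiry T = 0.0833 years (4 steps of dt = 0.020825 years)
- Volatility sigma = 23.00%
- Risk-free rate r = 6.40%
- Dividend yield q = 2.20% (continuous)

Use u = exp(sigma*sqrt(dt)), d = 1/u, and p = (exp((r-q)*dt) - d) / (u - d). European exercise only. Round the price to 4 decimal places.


Answer: Price = V(0,0) = 0.7436

Derivation:
dt = T/N = 0.020825
u = exp(sigma*sqrt(dt)) = 1.033748; d = 1/u = 0.967354
p = (exp((r-q)*dt) - d) / (u - d) = 0.504882
Discount per step: exp(-r*dt) = 0.998668
Stock lattice S(k, i) with i counting down-moves:
  k=0: S(0,0) = 28.2200
  k=1: S(1,0) = 29.1724; S(1,1) = 27.2987
  k=2: S(2,0) = 30.1569; S(2,1) = 28.2200; S(2,2) = 26.4075
  k=3: S(3,0) = 31.1746; S(3,1) = 29.1724; S(3,2) = 27.2987; S(3,3) = 25.5454
  k=4: S(4,0) = 32.2267; S(4,1) = 30.1569; S(4,2) = 28.2200; S(4,3) = 26.4075; S(4,4) = 24.7115
Terminal payoffs V(N, i) = max(S_T - K, 0):
  V(4,0) = 3.986689; V(4,1) = 1.916876; V(4,2) = 0.000000; V(4,3) = 0.000000; V(4,4) = 0.000000
Backward induction: V(k, i) = exp(-r*dt) * [p * V(k+1, i) + (1-p) * V(k+1, i+1)].
  V(3,0) = exp(-r*dt) * [p*3.986689 + (1-p)*1.916876] = 2.957943
  V(3,1) = exp(-r*dt) * [p*1.916876 + (1-p)*0.000000] = 0.966508
  V(3,2) = exp(-r*dt) * [p*0.000000 + (1-p)*0.000000] = 0.000000
  V(3,3) = exp(-r*dt) * [p*0.000000 + (1-p)*0.000000] = 0.000000
  V(2,0) = exp(-r*dt) * [p*2.957943 + (1-p)*0.966508] = 1.969322
  V(2,1) = exp(-r*dt) * [p*0.966508 + (1-p)*0.000000] = 0.487323
  V(2,2) = exp(-r*dt) * [p*0.000000 + (1-p)*0.000000] = 0.000000
  V(1,0) = exp(-r*dt) * [p*1.969322 + (1-p)*0.487323] = 1.233912
  V(1,1) = exp(-r*dt) * [p*0.487323 + (1-p)*0.000000] = 0.245713
  V(0,0) = exp(-r*dt) * [p*1.233912 + (1-p)*0.245713] = 0.743646


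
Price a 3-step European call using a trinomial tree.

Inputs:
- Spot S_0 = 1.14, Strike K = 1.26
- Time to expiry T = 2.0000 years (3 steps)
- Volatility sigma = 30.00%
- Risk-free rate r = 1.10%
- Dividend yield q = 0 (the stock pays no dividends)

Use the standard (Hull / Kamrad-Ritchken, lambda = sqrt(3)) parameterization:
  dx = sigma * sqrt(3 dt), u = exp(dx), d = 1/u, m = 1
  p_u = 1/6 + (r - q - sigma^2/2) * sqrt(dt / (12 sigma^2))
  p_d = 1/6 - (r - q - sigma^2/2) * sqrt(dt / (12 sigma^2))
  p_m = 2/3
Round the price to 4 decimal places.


Answer: Price = V(0,0) = 0.1547

Derivation:
dt = T/N = 0.666667; dx = sigma*sqrt(3*dt) = 0.424264
u = exp(dx) = 1.528465; d = 1/u = 0.654251
p_u = 0.139954, p_m = 0.666667, p_d = 0.193380
Discount per step: exp(-r*dt) = 0.992693
Stock lattice S(k, j) with j the centered position index:
  k=0: S(0,+0) = 1.1400
  k=1: S(1,-1) = 0.7458; S(1,+0) = 1.1400; S(1,+1) = 1.7425
  k=2: S(2,-2) = 0.4880; S(2,-1) = 0.7458; S(2,+0) = 1.1400; S(2,+1) = 1.7425; S(2,+2) = 2.6633
  k=3: S(3,-3) = 0.3193; S(3,-2) = 0.4880; S(3,-1) = 0.7458; S(3,+0) = 1.1400; S(3,+1) = 1.7425; S(3,+2) = 2.6633; S(3,+3) = 4.0707
Terminal payoffs V(N, j) = max(S_T - K, 0):
  V(3,-3) = 0.000000; V(3,-2) = 0.000000; V(3,-1) = 0.000000; V(3,+0) = 0.000000; V(3,+1) = 0.482450; V(3,+2) = 1.403275; V(3,+3) = 2.810722
Backward induction: V(k, j) = exp(-r*dt) * [p_u * V(k+1, j+1) + p_m * V(k+1, j) + p_d * V(k+1, j-1)]
  V(2,-2) = exp(-r*dt) * [p_u*0.000000 + p_m*0.000000 + p_d*0.000000] = 0.000000
  V(2,-1) = exp(-r*dt) * [p_u*0.000000 + p_m*0.000000 + p_d*0.000000] = 0.000000
  V(2,+0) = exp(-r*dt) * [p_u*0.482450 + p_m*0.000000 + p_d*0.000000] = 0.067027
  V(2,+1) = exp(-r*dt) * [p_u*1.403275 + p_m*0.482450 + p_d*0.000000] = 0.514242
  V(2,+2) = exp(-r*dt) * [p_u*2.810722 + p_m*1.403275 + p_d*0.482450] = 1.411792
  V(1,-1) = exp(-r*dt) * [p_u*0.067027 + p_m*0.000000 + p_d*0.000000] = 0.009312
  V(1,+0) = exp(-r*dt) * [p_u*0.514242 + p_m*0.067027 + p_d*0.000000] = 0.115803
  V(1,+1) = exp(-r*dt) * [p_u*1.411792 + p_m*0.514242 + p_d*0.067027] = 0.549332
  V(0,+0) = exp(-r*dt) * [p_u*0.549332 + p_m*0.115803 + p_d*0.009312] = 0.154745


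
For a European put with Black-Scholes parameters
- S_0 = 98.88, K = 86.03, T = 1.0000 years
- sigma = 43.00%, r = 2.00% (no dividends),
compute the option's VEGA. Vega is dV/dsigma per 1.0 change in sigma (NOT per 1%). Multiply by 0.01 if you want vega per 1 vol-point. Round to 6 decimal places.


d1 = 0.5852579560; d2 = 0.1552579560
phi(d1) = 0.3361485947; exp(-qT) = 1.0000000000; exp(-rT) = 0.9801986733
Vega = S * exp(-qT) * phi(d1) * sqrt(T) = 98.8800 * 1.0000000000 * 0.3361485947 * 1.0000000000 = 33.238373

Answer: Vega = 33.238373


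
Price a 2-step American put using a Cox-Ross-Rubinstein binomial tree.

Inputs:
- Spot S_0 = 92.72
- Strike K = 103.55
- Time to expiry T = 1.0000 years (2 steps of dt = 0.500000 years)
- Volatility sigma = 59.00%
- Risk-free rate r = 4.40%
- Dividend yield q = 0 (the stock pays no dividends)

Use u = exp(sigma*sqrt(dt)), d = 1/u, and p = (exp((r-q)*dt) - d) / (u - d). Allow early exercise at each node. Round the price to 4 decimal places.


dt = T/N = 0.500000
u = exp(sigma*sqrt(dt)) = 1.517695; d = 1/u = 0.658894
p = (exp((r-q)*dt) - d) / (u - d) = 0.423090
Discount per step: exp(-r*dt) = 0.978240
Stock lattice S(k, i) with i counting down-moves:
  k=0: S(0,0) = 92.7200
  k=1: S(1,0) = 140.7207; S(1,1) = 61.0926
  k=2: S(2,0) = 213.5712; S(2,1) = 92.7200; S(2,2) = 40.2535
Terminal payoffs V(N, i) = max(K - S_T, 0):
  V(2,0) = 0.000000; V(2,1) = 10.830000; V(2,2) = 63.296450
Backward induction: V(k, i) = exp(-r*dt) * [p * V(k+1, i) + (1-p) * V(k+1, i+1)]; then take max(V_cont, immediate exercise) for American.
  V(1,0) = exp(-r*dt) * [p*0.000000 + (1-p)*10.830000] = 6.111986; exercise = 0.000000; V(1,0) = max -> 6.111986
  V(1,1) = exp(-r*dt) * [p*10.830000 + (1-p)*63.296450] = 40.204149; exercise = 42.457372; V(1,1) = max -> 42.457372
  V(0,0) = exp(-r*dt) * [p*6.111986 + (1-p)*42.457372] = 26.490763; exercise = 10.830000; V(0,0) = max -> 26.490763

Answer: Price = V(0,0) = 26.4908
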